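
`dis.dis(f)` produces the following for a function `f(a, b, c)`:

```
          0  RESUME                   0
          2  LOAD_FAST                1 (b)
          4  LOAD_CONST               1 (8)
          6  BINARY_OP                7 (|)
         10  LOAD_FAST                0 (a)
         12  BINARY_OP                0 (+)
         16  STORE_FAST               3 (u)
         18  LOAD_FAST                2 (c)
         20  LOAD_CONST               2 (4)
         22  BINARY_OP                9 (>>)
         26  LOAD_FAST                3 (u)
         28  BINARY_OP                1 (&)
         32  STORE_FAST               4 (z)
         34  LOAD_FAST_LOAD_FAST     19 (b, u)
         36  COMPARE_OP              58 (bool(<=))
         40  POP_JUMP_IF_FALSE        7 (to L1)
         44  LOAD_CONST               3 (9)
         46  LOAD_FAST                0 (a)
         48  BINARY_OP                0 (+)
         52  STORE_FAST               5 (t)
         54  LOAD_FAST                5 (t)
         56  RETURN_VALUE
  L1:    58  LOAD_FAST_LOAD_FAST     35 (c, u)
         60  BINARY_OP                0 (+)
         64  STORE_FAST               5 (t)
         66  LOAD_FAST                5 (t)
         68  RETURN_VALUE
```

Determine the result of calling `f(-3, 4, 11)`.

LOAD_FAST b → push 4. Stack: [4]
LOAD_CONST → push 8. Stack: [4, 8]
BINARY_OP | → 4 | 8 = 12. Stack: [12]
LOAD_FAST a → push -3. Stack: [12, -3]
BINARY_OP + → 12 + -3 = 9. Stack: [9]
STORE_FAST u → u=9. Stack: []
LOAD_FAST c → push 11. Stack: [11]
LOAD_CONST → push 4. Stack: [11, 4]
BINARY_OP >> → 11 >> 4 = 0. Stack: [0]
LOAD_FAST u → push 9. Stack: [0, 9]
BINARY_OP & → 0 & 9 = 0. Stack: [0]
STORE_FAST z → z=0. Stack: []
LOAD_FAST_LOAD_FAST b,u → push 4,9. Stack: [4, 9]
COMPARE_OP bool(<=) → 4 vs 9 = True. Stack: [True]
POP_JUMP_IF_FALSE → pop True; no jump. Stack: []
LOAD_CONST → push 9. Stack: [9]
LOAD_FAST a → push -3. Stack: [9, -3]
BINARY_OP + → 9 + -3 = 6. Stack: [6]
STORE_FAST t → t=6. Stack: []
LOAD_FAST t → push 6. Stack: [6]
RETURN_VALUE → return 6.

6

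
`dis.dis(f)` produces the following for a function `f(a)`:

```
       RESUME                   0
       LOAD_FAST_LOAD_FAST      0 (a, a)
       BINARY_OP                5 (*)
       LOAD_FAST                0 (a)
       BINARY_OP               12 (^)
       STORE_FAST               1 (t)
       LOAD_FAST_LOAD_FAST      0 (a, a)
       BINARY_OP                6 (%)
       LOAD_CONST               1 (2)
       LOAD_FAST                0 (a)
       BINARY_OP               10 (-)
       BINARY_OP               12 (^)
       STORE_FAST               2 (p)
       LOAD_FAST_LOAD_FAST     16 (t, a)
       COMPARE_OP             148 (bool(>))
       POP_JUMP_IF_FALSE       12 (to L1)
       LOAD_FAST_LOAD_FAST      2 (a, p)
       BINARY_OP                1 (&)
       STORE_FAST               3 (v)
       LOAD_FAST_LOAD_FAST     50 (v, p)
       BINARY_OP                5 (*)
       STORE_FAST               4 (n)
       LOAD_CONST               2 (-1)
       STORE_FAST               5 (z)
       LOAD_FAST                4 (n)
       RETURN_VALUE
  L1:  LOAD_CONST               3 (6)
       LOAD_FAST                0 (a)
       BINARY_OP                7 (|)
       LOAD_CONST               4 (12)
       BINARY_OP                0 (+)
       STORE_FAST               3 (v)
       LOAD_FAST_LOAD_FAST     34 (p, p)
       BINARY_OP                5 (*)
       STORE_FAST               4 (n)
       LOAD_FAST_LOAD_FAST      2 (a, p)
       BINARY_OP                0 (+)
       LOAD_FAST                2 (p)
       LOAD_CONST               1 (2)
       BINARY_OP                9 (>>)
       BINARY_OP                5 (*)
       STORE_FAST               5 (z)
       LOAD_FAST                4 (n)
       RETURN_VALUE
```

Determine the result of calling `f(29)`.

-135

LOAD_FAST_LOAD_FAST a,a → push 29,29. Stack: [29, 29]
BINARY_OP * → 29 * 29 = 841. Stack: [841]
LOAD_FAST a → push 29. Stack: [841, 29]
BINARY_OP ^ → 841 ^ 29 = 852. Stack: [852]
STORE_FAST t → t=852. Stack: []
LOAD_FAST_LOAD_FAST a,a → push 29,29. Stack: [29, 29]
BINARY_OP % → 29 % 29 = 0. Stack: [0]
LOAD_CONST → push 2. Stack: [0, 2]
LOAD_FAST a → push 29. Stack: [0, 2, 29]
BINARY_OP - → 2 - 29 = -27. Stack: [0, -27]
BINARY_OP ^ → 0 ^ -27 = -27. Stack: [-27]
STORE_FAST p → p=-27. Stack: []
LOAD_FAST_LOAD_FAST t,a → push 852,29. Stack: [852, 29]
COMPARE_OP bool(>) → 852 vs 29 = True. Stack: [True]
POP_JUMP_IF_FALSE → pop True; no jump. Stack: []
LOAD_FAST_LOAD_FAST a,p → push 29,-27. Stack: [29, -27]
BINARY_OP & → 29 & -27 = 5. Stack: [5]
STORE_FAST v → v=5. Stack: []
LOAD_FAST_LOAD_FAST v,p → push 5,-27. Stack: [5, -27]
BINARY_OP * → 5 * -27 = -135. Stack: [-135]
STORE_FAST n → n=-135. Stack: []
LOAD_CONST → push -1. Stack: [-1]
STORE_FAST z → z=-1. Stack: []
LOAD_FAST n → push -135. Stack: [-135]
RETURN_VALUE → return -135.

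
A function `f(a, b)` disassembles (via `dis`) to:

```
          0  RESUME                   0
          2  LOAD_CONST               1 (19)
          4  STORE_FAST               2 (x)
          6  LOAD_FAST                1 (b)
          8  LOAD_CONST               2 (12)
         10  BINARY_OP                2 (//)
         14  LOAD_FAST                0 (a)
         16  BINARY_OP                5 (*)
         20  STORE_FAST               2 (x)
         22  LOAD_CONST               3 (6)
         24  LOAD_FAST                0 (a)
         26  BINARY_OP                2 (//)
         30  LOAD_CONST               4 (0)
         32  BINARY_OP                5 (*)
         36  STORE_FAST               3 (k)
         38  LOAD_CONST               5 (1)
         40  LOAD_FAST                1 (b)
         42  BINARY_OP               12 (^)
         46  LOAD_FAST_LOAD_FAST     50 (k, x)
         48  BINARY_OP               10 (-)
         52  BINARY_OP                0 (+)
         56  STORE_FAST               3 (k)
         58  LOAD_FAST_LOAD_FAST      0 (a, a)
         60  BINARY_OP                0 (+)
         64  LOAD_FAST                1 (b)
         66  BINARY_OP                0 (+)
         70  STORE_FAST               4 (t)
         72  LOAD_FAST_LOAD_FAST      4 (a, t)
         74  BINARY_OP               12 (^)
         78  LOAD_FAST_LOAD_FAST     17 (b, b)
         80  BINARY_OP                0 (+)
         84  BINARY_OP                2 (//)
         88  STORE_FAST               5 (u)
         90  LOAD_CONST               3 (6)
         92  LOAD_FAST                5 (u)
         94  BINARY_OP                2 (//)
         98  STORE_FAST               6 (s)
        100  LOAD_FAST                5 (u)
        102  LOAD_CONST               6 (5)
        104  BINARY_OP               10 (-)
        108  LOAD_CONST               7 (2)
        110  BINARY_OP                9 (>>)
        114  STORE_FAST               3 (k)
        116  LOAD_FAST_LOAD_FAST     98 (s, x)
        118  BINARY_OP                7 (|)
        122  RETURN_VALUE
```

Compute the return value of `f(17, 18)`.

23

LOAD_CONST → push 19. Stack: [19]
STORE_FAST x → x=19. Stack: []
LOAD_FAST b → push 18. Stack: [18]
LOAD_CONST → push 12. Stack: [18, 12]
BINARY_OP // → 18 // 12 = 1. Stack: [1]
LOAD_FAST a → push 17. Stack: [1, 17]
BINARY_OP * → 1 * 17 = 17. Stack: [17]
STORE_FAST x → x=17. Stack: []
LOAD_CONST → push 6. Stack: [6]
LOAD_FAST a → push 17. Stack: [6, 17]
BINARY_OP // → 6 // 17 = 0. Stack: [0]
LOAD_CONST → push 0. Stack: [0, 0]
BINARY_OP * → 0 * 0 = 0. Stack: [0]
STORE_FAST k → k=0. Stack: []
LOAD_CONST → push 1. Stack: [1]
LOAD_FAST b → push 18. Stack: [1, 18]
BINARY_OP ^ → 1 ^ 18 = 19. Stack: [19]
LOAD_FAST_LOAD_FAST k,x → push 0,17. Stack: [19, 0, 17]
BINARY_OP - → 0 - 17 = -17. Stack: [19, -17]
BINARY_OP + → 19 + -17 = 2. Stack: [2]
STORE_FAST k → k=2. Stack: []
LOAD_FAST_LOAD_FAST a,a → push 17,17. Stack: [17, 17]
BINARY_OP + → 17 + 17 = 34. Stack: [34]
LOAD_FAST b → push 18. Stack: [34, 18]
BINARY_OP + → 34 + 18 = 52. Stack: [52]
STORE_FAST t → t=52. Stack: []
LOAD_FAST_LOAD_FAST a,t → push 17,52. Stack: [17, 52]
BINARY_OP ^ → 17 ^ 52 = 37. Stack: [37]
LOAD_FAST_LOAD_FAST b,b → push 18,18. Stack: [37, 18, 18]
BINARY_OP + → 18 + 18 = 36. Stack: [37, 36]
BINARY_OP // → 37 // 36 = 1. Stack: [1]
STORE_FAST u → u=1. Stack: []
LOAD_CONST → push 6. Stack: [6]
LOAD_FAST u → push 1. Stack: [6, 1]
BINARY_OP // → 6 // 1 = 6. Stack: [6]
STORE_FAST s → s=6. Stack: []
LOAD_FAST u → push 1. Stack: [1]
LOAD_CONST → push 5. Stack: [1, 5]
BINARY_OP - → 1 - 5 = -4. Stack: [-4]
LOAD_CONST → push 2. Stack: [-4, 2]
BINARY_OP >> → -4 >> 2 = -1. Stack: [-1]
STORE_FAST k → k=-1. Stack: []
LOAD_FAST_LOAD_FAST s,x → push 6,17. Stack: [6, 17]
BINARY_OP | → 6 | 17 = 23. Stack: [23]
RETURN_VALUE → return 23.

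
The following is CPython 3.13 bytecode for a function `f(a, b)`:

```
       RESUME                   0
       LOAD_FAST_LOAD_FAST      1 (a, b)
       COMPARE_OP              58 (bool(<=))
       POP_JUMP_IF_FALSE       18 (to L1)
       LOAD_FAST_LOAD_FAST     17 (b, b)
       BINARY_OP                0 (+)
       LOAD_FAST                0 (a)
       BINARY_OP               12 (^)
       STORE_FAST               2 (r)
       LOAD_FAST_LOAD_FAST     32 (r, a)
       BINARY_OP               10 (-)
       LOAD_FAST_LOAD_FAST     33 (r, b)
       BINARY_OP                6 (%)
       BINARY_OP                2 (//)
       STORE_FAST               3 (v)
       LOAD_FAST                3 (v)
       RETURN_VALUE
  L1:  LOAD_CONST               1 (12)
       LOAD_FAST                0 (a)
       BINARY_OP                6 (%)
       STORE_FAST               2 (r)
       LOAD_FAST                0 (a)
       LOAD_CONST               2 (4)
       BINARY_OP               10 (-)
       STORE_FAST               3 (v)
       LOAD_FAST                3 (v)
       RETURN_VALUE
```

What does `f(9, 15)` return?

LOAD_FAST_LOAD_FAST a,b → push 9,15. Stack: [9, 15]
COMPARE_OP bool(<=) → 9 vs 15 = True. Stack: [True]
POP_JUMP_IF_FALSE → pop True; no jump. Stack: []
LOAD_FAST_LOAD_FAST b,b → push 15,15. Stack: [15, 15]
BINARY_OP + → 15 + 15 = 30. Stack: [30]
LOAD_FAST a → push 9. Stack: [30, 9]
BINARY_OP ^ → 30 ^ 9 = 23. Stack: [23]
STORE_FAST r → r=23. Stack: []
LOAD_FAST_LOAD_FAST r,a → push 23,9. Stack: [23, 9]
BINARY_OP - → 23 - 9 = 14. Stack: [14]
LOAD_FAST_LOAD_FAST r,b → push 23,15. Stack: [14, 23, 15]
BINARY_OP % → 23 % 15 = 8. Stack: [14, 8]
BINARY_OP // → 14 // 8 = 1. Stack: [1]
STORE_FAST v → v=1. Stack: []
LOAD_FAST v → push 1. Stack: [1]
RETURN_VALUE → return 1.

1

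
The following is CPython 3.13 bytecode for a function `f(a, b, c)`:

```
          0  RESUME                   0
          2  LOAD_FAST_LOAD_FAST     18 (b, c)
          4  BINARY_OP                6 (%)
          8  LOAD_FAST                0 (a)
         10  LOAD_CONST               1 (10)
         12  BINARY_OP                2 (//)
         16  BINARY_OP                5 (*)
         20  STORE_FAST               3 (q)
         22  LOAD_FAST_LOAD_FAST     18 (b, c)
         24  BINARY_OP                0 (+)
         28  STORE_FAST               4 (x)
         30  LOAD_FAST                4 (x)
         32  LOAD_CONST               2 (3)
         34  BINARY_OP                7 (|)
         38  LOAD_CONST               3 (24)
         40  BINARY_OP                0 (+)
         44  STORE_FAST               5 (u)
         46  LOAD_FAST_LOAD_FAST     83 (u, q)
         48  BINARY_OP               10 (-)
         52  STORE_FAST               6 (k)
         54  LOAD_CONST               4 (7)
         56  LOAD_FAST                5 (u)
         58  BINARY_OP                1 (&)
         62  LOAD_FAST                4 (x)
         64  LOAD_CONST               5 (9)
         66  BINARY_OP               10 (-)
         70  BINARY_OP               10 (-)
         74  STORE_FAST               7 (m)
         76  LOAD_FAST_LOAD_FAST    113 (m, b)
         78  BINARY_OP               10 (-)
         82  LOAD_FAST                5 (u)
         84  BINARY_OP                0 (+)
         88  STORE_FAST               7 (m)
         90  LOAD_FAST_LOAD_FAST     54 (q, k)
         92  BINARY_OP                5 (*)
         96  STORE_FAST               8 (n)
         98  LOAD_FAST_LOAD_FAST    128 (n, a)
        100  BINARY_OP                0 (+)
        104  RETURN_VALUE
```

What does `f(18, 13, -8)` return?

LOAD_FAST_LOAD_FAST b,c → push 13,-8. Stack: [13, -8]
BINARY_OP % → 13 % -8 = -3. Stack: [-3]
LOAD_FAST a → push 18. Stack: [-3, 18]
LOAD_CONST → push 10. Stack: [-3, 18, 10]
BINARY_OP // → 18 // 10 = 1. Stack: [-3, 1]
BINARY_OP * → -3 * 1 = -3. Stack: [-3]
STORE_FAST q → q=-3. Stack: []
LOAD_FAST_LOAD_FAST b,c → push 13,-8. Stack: [13, -8]
BINARY_OP + → 13 + -8 = 5. Stack: [5]
STORE_FAST x → x=5. Stack: []
LOAD_FAST x → push 5. Stack: [5]
LOAD_CONST → push 3. Stack: [5, 3]
BINARY_OP | → 5 | 3 = 7. Stack: [7]
LOAD_CONST → push 24. Stack: [7, 24]
BINARY_OP + → 7 + 24 = 31. Stack: [31]
STORE_FAST u → u=31. Stack: []
LOAD_FAST_LOAD_FAST u,q → push 31,-3. Stack: [31, -3]
BINARY_OP - → 31 - -3 = 34. Stack: [34]
STORE_FAST k → k=34. Stack: []
LOAD_CONST → push 7. Stack: [7]
LOAD_FAST u → push 31. Stack: [7, 31]
BINARY_OP & → 7 & 31 = 7. Stack: [7]
LOAD_FAST x → push 5. Stack: [7, 5]
LOAD_CONST → push 9. Stack: [7, 5, 9]
BINARY_OP - → 5 - 9 = -4. Stack: [7, -4]
BINARY_OP - → 7 - -4 = 11. Stack: [11]
STORE_FAST m → m=11. Stack: []
LOAD_FAST_LOAD_FAST m,b → push 11,13. Stack: [11, 13]
BINARY_OP - → 11 - 13 = -2. Stack: [-2]
LOAD_FAST u → push 31. Stack: [-2, 31]
BINARY_OP + → -2 + 31 = 29. Stack: [29]
STORE_FAST m → m=29. Stack: []
LOAD_FAST_LOAD_FAST q,k → push -3,34. Stack: [-3, 34]
BINARY_OP * → -3 * 34 = -102. Stack: [-102]
STORE_FAST n → n=-102. Stack: []
LOAD_FAST_LOAD_FAST n,a → push -102,18. Stack: [-102, 18]
BINARY_OP + → -102 + 18 = -84. Stack: [-84]
RETURN_VALUE → return -84.

-84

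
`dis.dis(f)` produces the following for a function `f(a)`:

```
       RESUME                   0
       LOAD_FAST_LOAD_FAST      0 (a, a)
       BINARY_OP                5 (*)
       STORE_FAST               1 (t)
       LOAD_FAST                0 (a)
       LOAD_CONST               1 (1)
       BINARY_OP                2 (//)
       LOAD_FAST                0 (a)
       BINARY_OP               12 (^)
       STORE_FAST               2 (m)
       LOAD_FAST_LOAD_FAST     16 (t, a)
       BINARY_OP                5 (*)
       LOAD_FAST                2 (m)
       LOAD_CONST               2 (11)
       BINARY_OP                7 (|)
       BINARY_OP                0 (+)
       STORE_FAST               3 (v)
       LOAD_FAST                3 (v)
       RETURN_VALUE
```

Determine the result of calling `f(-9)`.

-718

LOAD_FAST_LOAD_FAST a,a → push -9,-9. Stack: [-9, -9]
BINARY_OP * → -9 * -9 = 81. Stack: [81]
STORE_FAST t → t=81. Stack: []
LOAD_FAST a → push -9. Stack: [-9]
LOAD_CONST → push 1. Stack: [-9, 1]
BINARY_OP // → -9 // 1 = -9. Stack: [-9]
LOAD_FAST a → push -9. Stack: [-9, -9]
BINARY_OP ^ → -9 ^ -9 = 0. Stack: [0]
STORE_FAST m → m=0. Stack: []
LOAD_FAST_LOAD_FAST t,a → push 81,-9. Stack: [81, -9]
BINARY_OP * → 81 * -9 = -729. Stack: [-729]
LOAD_FAST m → push 0. Stack: [-729, 0]
LOAD_CONST → push 11. Stack: [-729, 0, 11]
BINARY_OP | → 0 | 11 = 11. Stack: [-729, 11]
BINARY_OP + → -729 + 11 = -718. Stack: [-718]
STORE_FAST v → v=-718. Stack: []
LOAD_FAST v → push -718. Stack: [-718]
RETURN_VALUE → return -718.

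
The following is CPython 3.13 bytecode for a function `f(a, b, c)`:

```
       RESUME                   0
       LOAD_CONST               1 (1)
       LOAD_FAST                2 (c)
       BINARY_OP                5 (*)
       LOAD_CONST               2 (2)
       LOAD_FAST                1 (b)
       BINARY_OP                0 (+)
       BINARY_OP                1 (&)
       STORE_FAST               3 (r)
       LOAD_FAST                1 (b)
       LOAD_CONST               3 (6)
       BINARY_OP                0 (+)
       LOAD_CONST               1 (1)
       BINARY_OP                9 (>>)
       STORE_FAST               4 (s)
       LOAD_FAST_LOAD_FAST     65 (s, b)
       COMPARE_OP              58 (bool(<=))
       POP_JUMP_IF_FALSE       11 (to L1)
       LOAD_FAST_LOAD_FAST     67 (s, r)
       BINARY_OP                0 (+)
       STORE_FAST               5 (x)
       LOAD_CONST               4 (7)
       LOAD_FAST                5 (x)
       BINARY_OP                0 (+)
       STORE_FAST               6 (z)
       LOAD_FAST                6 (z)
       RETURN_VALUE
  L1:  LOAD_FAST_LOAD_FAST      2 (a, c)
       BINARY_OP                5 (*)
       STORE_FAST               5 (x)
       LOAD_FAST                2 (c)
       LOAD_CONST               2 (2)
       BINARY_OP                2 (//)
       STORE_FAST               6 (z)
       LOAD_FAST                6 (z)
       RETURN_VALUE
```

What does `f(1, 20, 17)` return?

LOAD_CONST → push 1. Stack: [1]
LOAD_FAST c → push 17. Stack: [1, 17]
BINARY_OP * → 1 * 17 = 17. Stack: [17]
LOAD_CONST → push 2. Stack: [17, 2]
LOAD_FAST b → push 20. Stack: [17, 2, 20]
BINARY_OP + → 2 + 20 = 22. Stack: [17, 22]
BINARY_OP & → 17 & 22 = 16. Stack: [16]
STORE_FAST r → r=16. Stack: []
LOAD_FAST b → push 20. Stack: [20]
LOAD_CONST → push 6. Stack: [20, 6]
BINARY_OP + → 20 + 6 = 26. Stack: [26]
LOAD_CONST → push 1. Stack: [26, 1]
BINARY_OP >> → 26 >> 1 = 13. Stack: [13]
STORE_FAST s → s=13. Stack: []
LOAD_FAST_LOAD_FAST s,b → push 13,20. Stack: [13, 20]
COMPARE_OP bool(<=) → 13 vs 20 = True. Stack: [True]
POP_JUMP_IF_FALSE → pop True; no jump. Stack: []
LOAD_FAST_LOAD_FAST s,r → push 13,16. Stack: [13, 16]
BINARY_OP + → 13 + 16 = 29. Stack: [29]
STORE_FAST x → x=29. Stack: []
LOAD_CONST → push 7. Stack: [7]
LOAD_FAST x → push 29. Stack: [7, 29]
BINARY_OP + → 7 + 29 = 36. Stack: [36]
STORE_FAST z → z=36. Stack: []
LOAD_FAST z → push 36. Stack: [36]
RETURN_VALUE → return 36.

36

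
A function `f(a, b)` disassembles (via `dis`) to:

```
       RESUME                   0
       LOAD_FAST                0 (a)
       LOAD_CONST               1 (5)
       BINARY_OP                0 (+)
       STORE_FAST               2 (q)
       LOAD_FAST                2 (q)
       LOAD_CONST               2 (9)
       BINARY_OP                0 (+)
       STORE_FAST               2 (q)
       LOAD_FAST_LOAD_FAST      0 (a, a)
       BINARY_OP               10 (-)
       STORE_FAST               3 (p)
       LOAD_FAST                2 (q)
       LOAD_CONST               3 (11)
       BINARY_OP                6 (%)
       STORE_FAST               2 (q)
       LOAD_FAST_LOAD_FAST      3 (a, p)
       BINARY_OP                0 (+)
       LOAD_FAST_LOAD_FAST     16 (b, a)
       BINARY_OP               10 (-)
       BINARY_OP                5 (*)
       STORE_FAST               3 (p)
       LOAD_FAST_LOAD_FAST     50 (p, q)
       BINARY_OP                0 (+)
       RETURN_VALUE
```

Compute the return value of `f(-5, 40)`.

LOAD_FAST a → push -5. Stack: [-5]
LOAD_CONST → push 5. Stack: [-5, 5]
BINARY_OP + → -5 + 5 = 0. Stack: [0]
STORE_FAST q → q=0. Stack: []
LOAD_FAST q → push 0. Stack: [0]
LOAD_CONST → push 9. Stack: [0, 9]
BINARY_OP + → 0 + 9 = 9. Stack: [9]
STORE_FAST q → q=9. Stack: []
LOAD_FAST_LOAD_FAST a,a → push -5,-5. Stack: [-5, -5]
BINARY_OP - → -5 - -5 = 0. Stack: [0]
STORE_FAST p → p=0. Stack: []
LOAD_FAST q → push 9. Stack: [9]
LOAD_CONST → push 11. Stack: [9, 11]
BINARY_OP % → 9 % 11 = 9. Stack: [9]
STORE_FAST q → q=9. Stack: []
LOAD_FAST_LOAD_FAST a,p → push -5,0. Stack: [-5, 0]
BINARY_OP + → -5 + 0 = -5. Stack: [-5]
LOAD_FAST_LOAD_FAST b,a → push 40,-5. Stack: [-5, 40, -5]
BINARY_OP - → 40 - -5 = 45. Stack: [-5, 45]
BINARY_OP * → -5 * 45 = -225. Stack: [-225]
STORE_FAST p → p=-225. Stack: []
LOAD_FAST_LOAD_FAST p,q → push -225,9. Stack: [-225, 9]
BINARY_OP + → -225 + 9 = -216. Stack: [-216]
RETURN_VALUE → return -216.

-216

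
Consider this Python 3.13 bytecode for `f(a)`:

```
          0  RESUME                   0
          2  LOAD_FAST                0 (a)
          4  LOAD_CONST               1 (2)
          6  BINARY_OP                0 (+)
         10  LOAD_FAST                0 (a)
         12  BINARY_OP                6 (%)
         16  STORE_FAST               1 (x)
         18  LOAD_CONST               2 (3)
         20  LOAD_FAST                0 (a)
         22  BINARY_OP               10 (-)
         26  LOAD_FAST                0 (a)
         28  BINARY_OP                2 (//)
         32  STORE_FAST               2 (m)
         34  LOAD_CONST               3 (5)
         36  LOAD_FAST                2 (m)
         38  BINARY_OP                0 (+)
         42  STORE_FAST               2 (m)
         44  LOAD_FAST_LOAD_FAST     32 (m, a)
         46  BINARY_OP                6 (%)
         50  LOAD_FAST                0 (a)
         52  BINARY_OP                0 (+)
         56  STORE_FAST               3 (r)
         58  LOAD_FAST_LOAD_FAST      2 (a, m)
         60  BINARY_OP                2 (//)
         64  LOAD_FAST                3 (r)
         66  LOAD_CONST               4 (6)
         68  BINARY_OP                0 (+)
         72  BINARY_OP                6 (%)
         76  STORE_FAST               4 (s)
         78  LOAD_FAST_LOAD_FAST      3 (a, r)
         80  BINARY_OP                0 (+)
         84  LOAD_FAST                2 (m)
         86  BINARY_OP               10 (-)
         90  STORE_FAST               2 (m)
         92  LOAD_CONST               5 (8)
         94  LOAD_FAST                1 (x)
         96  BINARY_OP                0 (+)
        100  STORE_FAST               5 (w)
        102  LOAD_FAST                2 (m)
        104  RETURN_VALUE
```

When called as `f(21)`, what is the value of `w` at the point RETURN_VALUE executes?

LOAD_FAST a → push 21. Stack: [21]
LOAD_CONST → push 2. Stack: [21, 2]
BINARY_OP + → 21 + 2 = 23. Stack: [23]
LOAD_FAST a → push 21. Stack: [23, 21]
BINARY_OP % → 23 % 21 = 2. Stack: [2]
STORE_FAST x → x=2. Stack: []
LOAD_CONST → push 3. Stack: [3]
LOAD_FAST a → push 21. Stack: [3, 21]
BINARY_OP - → 3 - 21 = -18. Stack: [-18]
LOAD_FAST a → push 21. Stack: [-18, 21]
BINARY_OP // → -18 // 21 = -1. Stack: [-1]
STORE_FAST m → m=-1. Stack: []
LOAD_CONST → push 5. Stack: [5]
LOAD_FAST m → push -1. Stack: [5, -1]
BINARY_OP + → 5 + -1 = 4. Stack: [4]
STORE_FAST m → m=4. Stack: []
LOAD_FAST_LOAD_FAST m,a → push 4,21. Stack: [4, 21]
BINARY_OP % → 4 % 21 = 4. Stack: [4]
LOAD_FAST a → push 21. Stack: [4, 21]
BINARY_OP + → 4 + 21 = 25. Stack: [25]
STORE_FAST r → r=25. Stack: []
LOAD_FAST_LOAD_FAST a,m → push 21,4. Stack: [21, 4]
BINARY_OP // → 21 // 4 = 5. Stack: [5]
LOAD_FAST r → push 25. Stack: [5, 25]
LOAD_CONST → push 6. Stack: [5, 25, 6]
BINARY_OP + → 25 + 6 = 31. Stack: [5, 31]
BINARY_OP % → 5 % 31 = 5. Stack: [5]
STORE_FAST s → s=5. Stack: []
LOAD_FAST_LOAD_FAST a,r → push 21,25. Stack: [21, 25]
BINARY_OP + → 21 + 25 = 46. Stack: [46]
LOAD_FAST m → push 4. Stack: [46, 4]
BINARY_OP - → 46 - 4 = 42. Stack: [42]
STORE_FAST m → m=42. Stack: []
LOAD_CONST → push 8. Stack: [8]
LOAD_FAST x → push 2. Stack: [8, 2]
BINARY_OP + → 8 + 2 = 10. Stack: [10]
STORE_FAST w → w=10. Stack: []
LOAD_FAST m → push 42. Stack: [42]
RETURN_VALUE → return 42.

10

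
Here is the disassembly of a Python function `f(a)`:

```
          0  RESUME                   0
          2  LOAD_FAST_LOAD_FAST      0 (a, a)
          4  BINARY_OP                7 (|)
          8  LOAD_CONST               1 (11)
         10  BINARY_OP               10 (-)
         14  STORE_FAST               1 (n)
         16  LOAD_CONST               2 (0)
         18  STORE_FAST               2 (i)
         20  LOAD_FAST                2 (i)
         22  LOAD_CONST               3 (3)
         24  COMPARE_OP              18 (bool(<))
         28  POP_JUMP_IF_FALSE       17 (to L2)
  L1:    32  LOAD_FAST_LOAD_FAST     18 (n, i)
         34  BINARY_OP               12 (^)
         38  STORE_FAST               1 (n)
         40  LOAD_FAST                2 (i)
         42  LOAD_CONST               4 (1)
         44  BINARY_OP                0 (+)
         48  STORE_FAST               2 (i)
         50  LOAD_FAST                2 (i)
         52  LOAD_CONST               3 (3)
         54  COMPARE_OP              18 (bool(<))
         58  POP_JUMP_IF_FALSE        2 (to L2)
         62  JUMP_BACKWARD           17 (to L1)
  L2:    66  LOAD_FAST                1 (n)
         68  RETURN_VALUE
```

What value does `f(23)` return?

15

LOAD_FAST_LOAD_FAST a,a → push 23,23. Stack: [23, 23]
BINARY_OP | → 23 | 23 = 23. Stack: [23]
LOAD_CONST → push 11. Stack: [23, 11]
BINARY_OP - → 23 - 11 = 12. Stack: [12]
STORE_FAST n → n=12. Stack: []
LOAD_CONST → push 0. Stack: [0]
STORE_FAST i → i=0. Stack: []
LOAD_FAST i → push 0. Stack: [0]
LOAD_CONST → push 3. Stack: [0, 3]
COMPARE_OP bool(<) → 0 vs 3 = True. Stack: [True]
POP_JUMP_IF_FALSE → pop True; no jump. Stack: []
LOAD_FAST_LOAD_FAST n,i → push 12,0. Stack: [12, 0]
BINARY_OP ^ → 12 ^ 0 = 12. Stack: [12]
STORE_FAST n → n=12. Stack: []
LOAD_FAST i → push 0. Stack: [0]
LOAD_CONST → push 1. Stack: [0, 1]
BINARY_OP + → 0 + 1 = 1. Stack: [1]
STORE_FAST i → i=1. Stack: []
LOAD_FAST i → push 1. Stack: [1]
LOAD_CONST → push 3. Stack: [1, 3]
COMPARE_OP bool(<) → 1 vs 3 = True. Stack: [True]
POP_JUMP_IF_FALSE → pop True; no jump. Stack: []
LOAD_FAST_LOAD_FAST n,i → push 12,1. Stack: [12, 1]
BINARY_OP ^ → 12 ^ 1 = 13. Stack: [13]
STORE_FAST n → n=13. Stack: []
LOAD_FAST i → push 1. Stack: [1]
LOAD_CONST → push 1. Stack: [1, 1]
BINARY_OP + → 1 + 1 = 2. Stack: [2]
STORE_FAST i → i=2. Stack: []
LOAD_FAST i → push 2. Stack: [2]
LOAD_CONST → push 3. Stack: [2, 3]
COMPARE_OP bool(<) → 2 vs 3 = True. Stack: [True]
POP_JUMP_IF_FALSE → pop True; no jump. Stack: []
LOAD_FAST_LOAD_FAST n,i → push 13,2. Stack: [13, 2]
BINARY_OP ^ → 13 ^ 2 = 15. Stack: [15]
STORE_FAST n → n=15. Stack: []
LOAD_FAST i → push 2. Stack: [2]
LOAD_CONST → push 1. Stack: [2, 1]
BINARY_OP + → 2 + 1 = 3. Stack: [3]
STORE_FAST i → i=3. Stack: []
LOAD_FAST i → push 3. Stack: [3]
LOAD_CONST → push 3. Stack: [3, 3]
COMPARE_OP bool(<) → 3 vs 3 = False. Stack: [False]
POP_JUMP_IF_FALSE → pop False; jump. Stack: []
LOAD_FAST n → push 15. Stack: [15]
RETURN_VALUE → return 15.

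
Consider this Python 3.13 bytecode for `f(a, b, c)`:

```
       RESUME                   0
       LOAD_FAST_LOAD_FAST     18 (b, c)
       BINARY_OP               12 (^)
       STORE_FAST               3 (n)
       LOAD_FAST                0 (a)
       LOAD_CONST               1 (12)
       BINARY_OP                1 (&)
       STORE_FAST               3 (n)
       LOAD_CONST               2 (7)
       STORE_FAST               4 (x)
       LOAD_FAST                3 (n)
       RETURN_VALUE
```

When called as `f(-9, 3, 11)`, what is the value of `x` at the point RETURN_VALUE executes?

7

LOAD_FAST_LOAD_FAST b,c → push 3,11. Stack: [3, 11]
BINARY_OP ^ → 3 ^ 11 = 8. Stack: [8]
STORE_FAST n → n=8. Stack: []
LOAD_FAST a → push -9. Stack: [-9]
LOAD_CONST → push 12. Stack: [-9, 12]
BINARY_OP & → -9 & 12 = 4. Stack: [4]
STORE_FAST n → n=4. Stack: []
LOAD_CONST → push 7. Stack: [7]
STORE_FAST x → x=7. Stack: []
LOAD_FAST n → push 4. Stack: [4]
RETURN_VALUE → return 4.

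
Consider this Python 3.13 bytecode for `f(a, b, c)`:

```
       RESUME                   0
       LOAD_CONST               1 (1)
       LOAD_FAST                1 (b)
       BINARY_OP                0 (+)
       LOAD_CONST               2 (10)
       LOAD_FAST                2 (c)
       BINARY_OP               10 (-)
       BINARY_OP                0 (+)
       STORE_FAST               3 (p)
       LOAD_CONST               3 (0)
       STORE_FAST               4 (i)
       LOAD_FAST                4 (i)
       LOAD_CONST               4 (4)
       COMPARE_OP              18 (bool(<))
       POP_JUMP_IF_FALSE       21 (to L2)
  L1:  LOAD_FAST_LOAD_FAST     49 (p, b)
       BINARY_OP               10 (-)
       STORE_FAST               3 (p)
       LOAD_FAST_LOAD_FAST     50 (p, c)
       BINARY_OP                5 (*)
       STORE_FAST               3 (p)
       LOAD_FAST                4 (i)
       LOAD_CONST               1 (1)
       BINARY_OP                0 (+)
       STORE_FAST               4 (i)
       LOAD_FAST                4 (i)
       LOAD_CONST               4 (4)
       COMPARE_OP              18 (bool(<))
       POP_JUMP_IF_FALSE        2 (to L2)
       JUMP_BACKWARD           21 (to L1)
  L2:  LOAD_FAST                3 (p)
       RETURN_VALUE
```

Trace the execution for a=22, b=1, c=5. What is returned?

LOAD_CONST → push 1
LOAD_FAST b → push 1
BINARY_OP + → 1 + 1 = 2
LOAD_CONST → push 10
LOAD_FAST c → push 5
BINARY_OP - → 10 - 5 = 5
BINARY_OP + → 2 + 5 = 7
STORE_FAST p → p=7
LOAD_CONST → push 0
STORE_FAST i → i=0
LOAD_FAST i → push 0
LOAD_CONST → push 4
COMPARE_OP bool(<) → 0 vs 4 = True
POP_JUMP_IF_FALSE → pop True; no jump
LOAD_FAST_LOAD_FAST p,b → push 7,1
BINARY_OP - → 7 - 1 = 6
STORE_FAST p → p=6
LOAD_FAST_LOAD_FAST p,c → push 6,5
BINARY_OP * → 6 * 5 = 30
STORE_FAST p → p=30
LOAD_FAST i → push 0
LOAD_CONST → push 1
BINARY_OP + → 0 + 1 = 1
STORE_FAST i → i=1
LOAD_FAST i → push 1
LOAD_CONST → push 4
COMPARE_OP bool(<) → 1 vs 4 = True
POP_JUMP_IF_FALSE → pop True; no jump
LOAD_FAST_LOAD_FAST p,b → push 30,1
BINARY_OP - → 30 - 1 = 29
STORE_FAST p → p=29
LOAD_FAST_LOAD_FAST p,c → push 29,5
BINARY_OP * → 29 * 5 = 145
STORE_FAST p → p=145
LOAD_FAST i → push 1
LOAD_CONST → push 1
BINARY_OP + → 1 + 1 = 2
STORE_FAST i → i=2
LOAD_FAST i → push 2
LOAD_CONST → push 4
COMPARE_OP bool(<) → 2 vs 4 = True
POP_JUMP_IF_FALSE → pop True; no jump
LOAD_FAST_LOAD_FAST p,b → push 145,1
BINARY_OP - → 145 - 1 = 144
STORE_FAST p → p=144
LOAD_FAST_LOAD_FAST p,c → push 144,5
BINARY_OP * → 144 * 5 = 720
STORE_FAST p → p=720
LOAD_FAST i → push 2
LOAD_CONST → push 1
BINARY_OP + → 2 + 1 = 3
STORE_FAST i → i=3
LOAD_FAST i → push 3
LOAD_CONST → push 4
COMPARE_OP bool(<) → 3 vs 4 = True
POP_JUMP_IF_FALSE → pop True; no jump
LOAD_FAST_LOAD_FAST p,b → push 720,1
BINARY_OP - → 720 - 1 = 719
STORE_FAST p → p=719
LOAD_FAST_LOAD_FAST p,c → push 719,5
BINARY_OP * → 719 * 5 = 3595
STORE_FAST p → p=3595
LOAD_FAST i → push 3
LOAD_CONST → push 1
BINARY_OP + → 3 + 1 = 4
STORE_FAST i → i=4
LOAD_FAST i → push 4
LOAD_CONST → push 4
COMPARE_OP bool(<) → 4 vs 4 = False
POP_JUMP_IF_FALSE → pop False; jump
LOAD_FAST p → push 3595
RETURN_VALUE → return 3595.

3595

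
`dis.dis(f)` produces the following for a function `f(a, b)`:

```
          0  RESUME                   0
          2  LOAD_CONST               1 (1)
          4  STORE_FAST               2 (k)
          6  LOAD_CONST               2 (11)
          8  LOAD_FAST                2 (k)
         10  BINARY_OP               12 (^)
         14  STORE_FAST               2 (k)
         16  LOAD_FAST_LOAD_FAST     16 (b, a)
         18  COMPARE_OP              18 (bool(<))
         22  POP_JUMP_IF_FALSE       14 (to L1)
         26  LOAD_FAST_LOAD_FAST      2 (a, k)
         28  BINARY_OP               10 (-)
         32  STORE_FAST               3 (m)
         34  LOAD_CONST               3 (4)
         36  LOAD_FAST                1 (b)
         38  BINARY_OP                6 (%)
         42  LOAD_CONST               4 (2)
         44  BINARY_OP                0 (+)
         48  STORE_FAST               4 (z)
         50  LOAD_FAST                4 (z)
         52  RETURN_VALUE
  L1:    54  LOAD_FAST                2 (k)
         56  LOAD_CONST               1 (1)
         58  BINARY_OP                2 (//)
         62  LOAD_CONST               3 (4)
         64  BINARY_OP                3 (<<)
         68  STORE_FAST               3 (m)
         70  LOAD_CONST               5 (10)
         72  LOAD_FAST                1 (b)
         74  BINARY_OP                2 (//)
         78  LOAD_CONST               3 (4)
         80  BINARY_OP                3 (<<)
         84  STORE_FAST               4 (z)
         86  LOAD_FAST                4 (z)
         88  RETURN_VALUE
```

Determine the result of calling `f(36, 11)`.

LOAD_CONST → push 1. Stack: [1]
STORE_FAST k → k=1. Stack: []
LOAD_CONST → push 11. Stack: [11]
LOAD_FAST k → push 1. Stack: [11, 1]
BINARY_OP ^ → 11 ^ 1 = 10. Stack: [10]
STORE_FAST k → k=10. Stack: []
LOAD_FAST_LOAD_FAST b,a → push 11,36. Stack: [11, 36]
COMPARE_OP bool(<) → 11 vs 36 = True. Stack: [True]
POP_JUMP_IF_FALSE → pop True; no jump. Stack: []
LOAD_FAST_LOAD_FAST a,k → push 36,10. Stack: [36, 10]
BINARY_OP - → 36 - 10 = 26. Stack: [26]
STORE_FAST m → m=26. Stack: []
LOAD_CONST → push 4. Stack: [4]
LOAD_FAST b → push 11. Stack: [4, 11]
BINARY_OP % → 4 % 11 = 4. Stack: [4]
LOAD_CONST → push 2. Stack: [4, 2]
BINARY_OP + → 4 + 2 = 6. Stack: [6]
STORE_FAST z → z=6. Stack: []
LOAD_FAST z → push 6. Stack: [6]
RETURN_VALUE → return 6.

6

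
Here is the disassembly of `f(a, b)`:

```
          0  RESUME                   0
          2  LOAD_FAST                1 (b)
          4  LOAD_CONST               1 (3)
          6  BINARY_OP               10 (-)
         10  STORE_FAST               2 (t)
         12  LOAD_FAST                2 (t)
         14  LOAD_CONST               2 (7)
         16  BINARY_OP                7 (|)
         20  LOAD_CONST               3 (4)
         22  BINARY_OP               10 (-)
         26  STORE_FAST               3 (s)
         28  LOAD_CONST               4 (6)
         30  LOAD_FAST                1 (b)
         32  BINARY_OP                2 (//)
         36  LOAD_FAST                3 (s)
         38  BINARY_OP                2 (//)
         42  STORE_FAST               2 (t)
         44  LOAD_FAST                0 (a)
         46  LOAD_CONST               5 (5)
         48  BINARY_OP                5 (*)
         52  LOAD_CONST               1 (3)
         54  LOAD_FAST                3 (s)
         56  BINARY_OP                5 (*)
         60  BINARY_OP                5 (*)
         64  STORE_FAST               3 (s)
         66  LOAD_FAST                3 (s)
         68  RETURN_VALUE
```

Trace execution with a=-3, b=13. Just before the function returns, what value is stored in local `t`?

0

LOAD_FAST b → push 13. Stack: [13]
LOAD_CONST → push 3. Stack: [13, 3]
BINARY_OP - → 13 - 3 = 10. Stack: [10]
STORE_FAST t → t=10. Stack: []
LOAD_FAST t → push 10. Stack: [10]
LOAD_CONST → push 7. Stack: [10, 7]
BINARY_OP | → 10 | 7 = 15. Stack: [15]
LOAD_CONST → push 4. Stack: [15, 4]
BINARY_OP - → 15 - 4 = 11. Stack: [11]
STORE_FAST s → s=11. Stack: []
LOAD_CONST → push 6. Stack: [6]
LOAD_FAST b → push 13. Stack: [6, 13]
BINARY_OP // → 6 // 13 = 0. Stack: [0]
LOAD_FAST s → push 11. Stack: [0, 11]
BINARY_OP // → 0 // 11 = 0. Stack: [0]
STORE_FAST t → t=0. Stack: []
LOAD_FAST a → push -3. Stack: [-3]
LOAD_CONST → push 5. Stack: [-3, 5]
BINARY_OP * → -3 * 5 = -15. Stack: [-15]
LOAD_CONST → push 3. Stack: [-15, 3]
LOAD_FAST s → push 11. Stack: [-15, 3, 11]
BINARY_OP * → 3 * 11 = 33. Stack: [-15, 33]
BINARY_OP * → -15 * 33 = -495. Stack: [-495]
STORE_FAST s → s=-495. Stack: []
LOAD_FAST s → push -495. Stack: [-495]
RETURN_VALUE → return -495.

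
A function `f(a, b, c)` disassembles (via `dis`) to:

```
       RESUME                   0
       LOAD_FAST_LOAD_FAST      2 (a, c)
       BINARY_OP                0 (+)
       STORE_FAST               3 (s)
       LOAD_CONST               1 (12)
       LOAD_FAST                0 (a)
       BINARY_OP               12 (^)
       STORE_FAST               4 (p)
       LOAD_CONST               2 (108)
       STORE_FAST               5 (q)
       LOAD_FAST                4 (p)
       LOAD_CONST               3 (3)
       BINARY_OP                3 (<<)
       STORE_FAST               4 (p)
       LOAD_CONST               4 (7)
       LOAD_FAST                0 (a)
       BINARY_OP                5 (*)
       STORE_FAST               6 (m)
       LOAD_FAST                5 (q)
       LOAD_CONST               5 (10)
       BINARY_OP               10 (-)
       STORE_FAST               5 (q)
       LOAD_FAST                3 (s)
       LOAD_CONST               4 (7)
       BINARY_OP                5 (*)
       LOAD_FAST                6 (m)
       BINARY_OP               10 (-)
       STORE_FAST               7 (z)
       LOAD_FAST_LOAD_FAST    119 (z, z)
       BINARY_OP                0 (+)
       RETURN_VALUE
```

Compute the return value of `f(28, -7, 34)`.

LOAD_FAST_LOAD_FAST a,c → push 28,34. Stack: [28, 34]
BINARY_OP + → 28 + 34 = 62. Stack: [62]
STORE_FAST s → s=62. Stack: []
LOAD_CONST → push 12. Stack: [12]
LOAD_FAST a → push 28. Stack: [12, 28]
BINARY_OP ^ → 12 ^ 28 = 16. Stack: [16]
STORE_FAST p → p=16. Stack: []
LOAD_CONST → push 108. Stack: [108]
STORE_FAST q → q=108. Stack: []
LOAD_FAST p → push 16. Stack: [16]
LOAD_CONST → push 3. Stack: [16, 3]
BINARY_OP << → 16 << 3 = 128. Stack: [128]
STORE_FAST p → p=128. Stack: []
LOAD_CONST → push 7. Stack: [7]
LOAD_FAST a → push 28. Stack: [7, 28]
BINARY_OP * → 7 * 28 = 196. Stack: [196]
STORE_FAST m → m=196. Stack: []
LOAD_FAST q → push 108. Stack: [108]
LOAD_CONST → push 10. Stack: [108, 10]
BINARY_OP - → 108 - 10 = 98. Stack: [98]
STORE_FAST q → q=98. Stack: []
LOAD_FAST s → push 62. Stack: [62]
LOAD_CONST → push 7. Stack: [62, 7]
BINARY_OP * → 62 * 7 = 434. Stack: [434]
LOAD_FAST m → push 196. Stack: [434, 196]
BINARY_OP - → 434 - 196 = 238. Stack: [238]
STORE_FAST z → z=238. Stack: []
LOAD_FAST_LOAD_FAST z,z → push 238,238. Stack: [238, 238]
BINARY_OP + → 238 + 238 = 476. Stack: [476]
RETURN_VALUE → return 476.

476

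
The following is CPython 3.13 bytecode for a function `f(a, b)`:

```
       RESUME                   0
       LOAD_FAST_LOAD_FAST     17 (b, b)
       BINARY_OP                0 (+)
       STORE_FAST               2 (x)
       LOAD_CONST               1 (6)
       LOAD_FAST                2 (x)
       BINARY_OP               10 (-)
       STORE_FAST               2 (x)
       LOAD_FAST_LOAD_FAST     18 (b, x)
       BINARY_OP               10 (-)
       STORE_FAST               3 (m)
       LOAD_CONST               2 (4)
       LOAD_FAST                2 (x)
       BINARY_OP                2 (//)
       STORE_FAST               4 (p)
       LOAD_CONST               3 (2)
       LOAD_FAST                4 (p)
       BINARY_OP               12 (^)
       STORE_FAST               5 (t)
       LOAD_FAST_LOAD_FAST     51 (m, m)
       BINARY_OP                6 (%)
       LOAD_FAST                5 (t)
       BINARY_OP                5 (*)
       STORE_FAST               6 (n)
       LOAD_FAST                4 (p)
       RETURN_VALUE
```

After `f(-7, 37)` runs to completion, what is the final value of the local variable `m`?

LOAD_FAST_LOAD_FAST b,b → push 37,37. Stack: [37, 37]
BINARY_OP + → 37 + 37 = 74. Stack: [74]
STORE_FAST x → x=74. Stack: []
LOAD_CONST → push 6. Stack: [6]
LOAD_FAST x → push 74. Stack: [6, 74]
BINARY_OP - → 6 - 74 = -68. Stack: [-68]
STORE_FAST x → x=-68. Stack: []
LOAD_FAST_LOAD_FAST b,x → push 37,-68. Stack: [37, -68]
BINARY_OP - → 37 - -68 = 105. Stack: [105]
STORE_FAST m → m=105. Stack: []
LOAD_CONST → push 4. Stack: [4]
LOAD_FAST x → push -68. Stack: [4, -68]
BINARY_OP // → 4 // -68 = -1. Stack: [-1]
STORE_FAST p → p=-1. Stack: []
LOAD_CONST → push 2. Stack: [2]
LOAD_FAST p → push -1. Stack: [2, -1]
BINARY_OP ^ → 2 ^ -1 = -3. Stack: [-3]
STORE_FAST t → t=-3. Stack: []
LOAD_FAST_LOAD_FAST m,m → push 105,105. Stack: [105, 105]
BINARY_OP % → 105 % 105 = 0. Stack: [0]
LOAD_FAST t → push -3. Stack: [0, -3]
BINARY_OP * → 0 * -3 = 0. Stack: [0]
STORE_FAST n → n=0. Stack: []
LOAD_FAST p → push -1. Stack: [-1]
RETURN_VALUE → return -1.

105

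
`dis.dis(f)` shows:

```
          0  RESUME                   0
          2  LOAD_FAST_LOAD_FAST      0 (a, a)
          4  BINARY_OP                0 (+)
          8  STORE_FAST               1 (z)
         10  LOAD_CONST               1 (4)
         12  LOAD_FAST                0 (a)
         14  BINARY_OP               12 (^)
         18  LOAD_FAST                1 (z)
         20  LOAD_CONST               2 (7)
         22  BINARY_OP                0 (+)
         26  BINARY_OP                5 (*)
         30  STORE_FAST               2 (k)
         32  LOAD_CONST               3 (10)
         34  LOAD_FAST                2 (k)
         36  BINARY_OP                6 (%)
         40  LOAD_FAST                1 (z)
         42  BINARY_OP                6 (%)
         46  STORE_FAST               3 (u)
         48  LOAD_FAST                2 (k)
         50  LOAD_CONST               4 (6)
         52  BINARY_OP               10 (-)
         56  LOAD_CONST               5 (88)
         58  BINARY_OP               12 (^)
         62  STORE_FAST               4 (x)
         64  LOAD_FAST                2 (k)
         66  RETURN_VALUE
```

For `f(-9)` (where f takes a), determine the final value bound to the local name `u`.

LOAD_FAST_LOAD_FAST a,a → push -9,-9. Stack: [-9, -9]
BINARY_OP + → -9 + -9 = -18. Stack: [-18]
STORE_FAST z → z=-18. Stack: []
LOAD_CONST → push 4. Stack: [4]
LOAD_FAST a → push -9. Stack: [4, -9]
BINARY_OP ^ → 4 ^ -9 = -13. Stack: [-13]
LOAD_FAST z → push -18. Stack: [-13, -18]
LOAD_CONST → push 7. Stack: [-13, -18, 7]
BINARY_OP + → -18 + 7 = -11. Stack: [-13, -11]
BINARY_OP * → -13 * -11 = 143. Stack: [143]
STORE_FAST k → k=143. Stack: []
LOAD_CONST → push 10. Stack: [10]
LOAD_FAST k → push 143. Stack: [10, 143]
BINARY_OP % → 10 % 143 = 10. Stack: [10]
LOAD_FAST z → push -18. Stack: [10, -18]
BINARY_OP % → 10 % -18 = -8. Stack: [-8]
STORE_FAST u → u=-8. Stack: []
LOAD_FAST k → push 143. Stack: [143]
LOAD_CONST → push 6. Stack: [143, 6]
BINARY_OP - → 143 - 6 = 137. Stack: [137]
LOAD_CONST → push 88. Stack: [137, 88]
BINARY_OP ^ → 137 ^ 88 = 209. Stack: [209]
STORE_FAST x → x=209. Stack: []
LOAD_FAST k → push 143. Stack: [143]
RETURN_VALUE → return 143.

-8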